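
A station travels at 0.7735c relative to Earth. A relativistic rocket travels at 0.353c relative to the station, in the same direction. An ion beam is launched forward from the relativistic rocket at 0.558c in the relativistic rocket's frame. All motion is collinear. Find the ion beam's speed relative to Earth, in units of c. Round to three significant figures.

0.966c

Apply u = (u'+v)/(1+u'v) twice. Ion beam in the station frame: (0.558+0.353)/(1+0.558·0.353) = 0.911/1.196974 = 0.76109c.
That velocity, transformed to the rest frame of Earth: (0.76109+0.7735)/(1+0.76109·0.7735) = 1.53459/1.588703115 = 0.96594c.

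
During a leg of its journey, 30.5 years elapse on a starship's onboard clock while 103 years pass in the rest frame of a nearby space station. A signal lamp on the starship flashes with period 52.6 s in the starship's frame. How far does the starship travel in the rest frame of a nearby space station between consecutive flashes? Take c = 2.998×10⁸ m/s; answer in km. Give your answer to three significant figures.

5.09×10^7 km

γ = Δt/Δτ = 103/30.5 = 3.37705.
β = √(1 − 1/γ²) = 0.95515. Lab-frame period = γτ = 3.37705×52.6 s = 177.63 s. Distance = βc × γτ = 0.95515 × 2.998×10⁸ m/s × 177.63 s = 5.0865×10^10 m = 5.09×10^7 km.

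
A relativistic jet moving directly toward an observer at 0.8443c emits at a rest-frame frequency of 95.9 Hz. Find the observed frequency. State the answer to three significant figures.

330 Hz

Relativistic Doppler (source moving toward): f_obs = f_src · √((1+β)/(1−β)).
With β = 0.8443: factor = √(1.8443/0.1557) = 3.4417.
f_obs = 95.9 × 3.4417 = 330 Hz.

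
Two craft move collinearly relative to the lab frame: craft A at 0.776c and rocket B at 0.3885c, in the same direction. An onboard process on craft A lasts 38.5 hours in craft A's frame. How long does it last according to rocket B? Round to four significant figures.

Transform craft A's velocity into rocket B's frame: (0.776 − 0.3885)/(1 − 0.776·0.3885) = 0.3875/0.698524, so the relative speed is 0.55474c.
γ for this relative speed: γ = 1/√(1 − 0.307736) = 1.2019.
Craft A's interval is proper; time dilation gives Δt_B = γΔτ = 1.2019 × 38.5 hours = 46.27 hours.

46.27 hours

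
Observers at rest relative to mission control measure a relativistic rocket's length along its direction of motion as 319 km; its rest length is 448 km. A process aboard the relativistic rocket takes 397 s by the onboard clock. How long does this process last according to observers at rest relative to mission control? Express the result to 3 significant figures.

558 s

γ = L₀/L = 448/319 = 1.40439.
The same γ dilates the second interval: 1.40439 × 397 s = 558 s.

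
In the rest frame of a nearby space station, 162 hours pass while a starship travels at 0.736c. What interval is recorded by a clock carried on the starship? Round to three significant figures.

β² = 0.541696, so γ = 1/√0.458304 = 1.4771.
The starship's clock runs slow as seen from a nearby space station, so Δτ = Δt/γ = 162/1.4771 = 110 hours.

110 hours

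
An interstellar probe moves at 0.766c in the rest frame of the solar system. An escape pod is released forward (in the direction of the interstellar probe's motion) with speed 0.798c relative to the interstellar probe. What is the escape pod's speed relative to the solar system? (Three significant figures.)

0.971c

In units of c, u = (u' + v)/(1 + u'v) with u' = 0.798 and v = 0.766.
Numerator: 0.798 + 0.766 = 1.564. Denominator: 1 + (0.798)(0.766) = 1.611268.
u = 1.564/1.611268 = 0.97066, so the speed is 0.971c.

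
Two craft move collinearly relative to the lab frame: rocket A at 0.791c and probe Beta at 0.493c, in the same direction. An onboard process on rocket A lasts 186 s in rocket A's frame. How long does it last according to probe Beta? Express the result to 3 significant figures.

213 s

Speed of rocket A in probe Beta's frame: u = (v_A − v_B)/(1 − v_A v_B/c²) = (0.791 − 0.493)/(1 − 0.791×0.493) = 0.298/0.610037 = 0.48849; |u| = 0.48849c.
At |u| = 0.48849c, γ = (1 − 0.238622)^(−1/2) = 1.146.
The clock on rocket A records proper time, so probe Beta measures Δt = γΔτ = 1.146 × 186 = 213 s.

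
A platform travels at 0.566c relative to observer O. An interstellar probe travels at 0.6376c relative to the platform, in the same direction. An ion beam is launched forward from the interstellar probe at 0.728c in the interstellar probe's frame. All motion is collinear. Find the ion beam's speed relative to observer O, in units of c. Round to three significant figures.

First combine the ion beam and interstellar probe (S''→S'): u₁ = (0.728 + 0.6376)/(1 + 0.728×0.6376) = 1.3656/1.4641728 = 0.93268.
Then combine with the platform (S'→S): u = (0.93268 + 0.566)/(1 + 0.93268×0.566) = 1.49868/1.52789688 = 0.98088.

0.981c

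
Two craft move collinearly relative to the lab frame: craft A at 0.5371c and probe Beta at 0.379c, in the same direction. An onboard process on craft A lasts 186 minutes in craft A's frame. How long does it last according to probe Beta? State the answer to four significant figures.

189.8 minutes

Speed of craft A in probe Beta's frame: u = (v_A − v_B)/(1 − v_A v_B/c²) = (0.5371 − 0.379)/(1 − 0.5371×0.379) = 0.1581/0.7964391 = 0.19851; |u| = 0.19851c.
At |u| = 0.19851c, γ = (1 − 0.0394062)^(−1/2) = 1.0203.
The clock on craft A records proper time, so probe Beta measures Δt = γΔτ = 1.0203 × 186 = 189.8 minutes.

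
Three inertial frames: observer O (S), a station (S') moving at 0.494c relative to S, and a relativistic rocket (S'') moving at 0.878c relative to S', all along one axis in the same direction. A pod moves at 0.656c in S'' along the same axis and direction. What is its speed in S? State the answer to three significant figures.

First combine the pod and relativistic rocket (S''→S'): u₁ = (0.656 + 0.878)/(1 + 0.656×0.878) = 1.534/1.575968 = 0.97337.
Then combine with the station (S'→S): u = (0.97337 + 0.494)/(1 + 0.97337×0.494) = 1.46737/1.48084478 = 0.9909.

0.991c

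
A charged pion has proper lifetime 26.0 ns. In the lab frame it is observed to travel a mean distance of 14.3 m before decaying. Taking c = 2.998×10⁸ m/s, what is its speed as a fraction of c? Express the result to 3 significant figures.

0.878c

Lab distance = (lab lifetime)·v = γτ·βc, so βγ = d/(cτ) = 14.30/(2.998×10⁸ × 2.600×10^-8) = 1.8346.
With βγ = 1.8346: γ² = 1 + (βγ)² = 4.36576, and β = (βγ)/γ = 1.8346/2.08944 = 0.878.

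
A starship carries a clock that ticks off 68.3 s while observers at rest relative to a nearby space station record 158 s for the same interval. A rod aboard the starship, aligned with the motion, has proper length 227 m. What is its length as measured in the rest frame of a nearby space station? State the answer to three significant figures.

γ = Δt/Δτ = 158/68.3 = 2.31332.
L = L₀/γ = 227/2.31332 = 98.1 m.

98.1 m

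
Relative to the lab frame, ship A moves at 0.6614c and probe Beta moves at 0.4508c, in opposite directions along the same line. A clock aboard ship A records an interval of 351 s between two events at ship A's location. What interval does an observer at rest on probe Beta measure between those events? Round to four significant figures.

680.6 s

Speed of ship A in probe Beta's frame: u = (v_A + v_B)/(1 + v_A v_B/c²) = (0.6614 + 0.4508)/(1 + 0.6614×0.4508) = 1.1122/1.29815912 = 0.85675; |u| = 0.85675c.
At |u| = 0.85675c, γ = (1 − 0.734021)^(−1/2) = 1.939.
Ship A's interval is proper; time dilation gives Δt_B = γΔτ = 1.939 × 351 s = 680.6 s.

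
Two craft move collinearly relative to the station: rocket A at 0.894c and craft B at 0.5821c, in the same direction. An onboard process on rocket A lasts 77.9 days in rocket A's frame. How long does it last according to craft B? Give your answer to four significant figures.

The velocity of rocket A relative to craft B is (0.894 − 0.5821)c / (1 − 0.894×0.5821) = 0.65033c; relative speed 0.65033c.
At |u| = 0.65033c, γ = (1 − 0.422929)^(−1/2) = 1.3164.
The clock on rocket A records proper time, so craft B measures Δt = γΔτ = 1.3164 × 77.9 = 102.5 days.

102.5 days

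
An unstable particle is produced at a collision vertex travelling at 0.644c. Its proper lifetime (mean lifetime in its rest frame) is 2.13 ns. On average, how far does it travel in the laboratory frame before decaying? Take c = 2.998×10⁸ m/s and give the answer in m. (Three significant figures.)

0.538 m

γ = 1/√(1 − β²) = 1/√(1 − 0.414736) = 1/√0.585264 = 1/0.765025 = 1.3071.
Lab-frame lifetime: Δt = γτ = 1.3071 × 2.13 ns = 2.7841 ns.
Distance: d = vΔt = 0.644 × 2.998×10⁸ m/s × 2.7841×10^-9 s = 0.538 m.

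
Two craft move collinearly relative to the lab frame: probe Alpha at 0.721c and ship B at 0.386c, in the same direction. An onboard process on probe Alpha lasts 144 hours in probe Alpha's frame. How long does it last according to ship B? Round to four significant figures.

162.6 hours

Speed of probe Alpha in ship B's frame: u = (v_A − v_B)/(1 − v_A v_B/c²) = (0.721 − 0.386)/(1 − 0.721×0.386) = 0.335/0.721694 = 0.46419; |u| = 0.46419c.
γ for this relative speed: γ = 1/√(1 − 0.215472) = 1.129.
Probe Alpha's interval is proper; time dilation gives Δt_B = γΔτ = 1.129 × 144 hours = 162.6 hours.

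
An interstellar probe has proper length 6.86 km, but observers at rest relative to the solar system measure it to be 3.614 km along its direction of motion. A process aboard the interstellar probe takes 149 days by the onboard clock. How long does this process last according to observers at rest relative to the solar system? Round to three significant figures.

γ = L₀/L = 6.86/3.614 = 1.89817.
The same γ dilates the second interval: 1.89817 × 149 days = 283 days.

283 days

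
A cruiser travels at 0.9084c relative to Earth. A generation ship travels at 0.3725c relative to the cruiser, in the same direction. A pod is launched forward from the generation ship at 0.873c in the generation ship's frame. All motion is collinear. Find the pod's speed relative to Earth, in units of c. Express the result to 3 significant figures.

0.997c

Apply u = (u'+v)/(1+u'v) twice. Pod in the cruiser frame: (0.873+0.3725)/(1+0.873·0.3725) = 1.2455/1.3251925 = 0.93986c.
That velocity, transformed to the rest frame of Earth: (0.93986+0.9084)/(1+0.93986·0.9084) = 1.84826/1.853768824 = 0.99703c.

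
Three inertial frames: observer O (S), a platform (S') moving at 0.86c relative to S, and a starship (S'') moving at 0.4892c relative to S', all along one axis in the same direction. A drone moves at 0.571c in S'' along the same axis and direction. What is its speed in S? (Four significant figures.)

0.9860c

Apply u = (u'+v)/(1+u'v) twice. Drone in the platform frame: (0.571+0.4892)/(1+0.571·0.4892) = 1.0602/1.2793332 = 0.82871c.
That velocity, transformed to the rest frame of observer O: (0.82871+0.86)/(1+0.82871·0.86) = 1.68871/1.7126906 = 0.986c.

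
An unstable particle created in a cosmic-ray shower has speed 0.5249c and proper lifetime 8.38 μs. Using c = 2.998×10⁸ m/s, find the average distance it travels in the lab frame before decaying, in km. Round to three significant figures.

Lorentz factor: γ = (1 − 0.27552001)^(−1/2) = 1.1749.
Lab-frame lifetime: Δt = γτ = 1.1749 × 8.38 μs = 9.8457 μs.
Distance: d = vΔt = 0.5249 × 2.998×10⁸ m/s × 9.8457×10^-6 s = 1550 m = 1.55 km.

1.55 km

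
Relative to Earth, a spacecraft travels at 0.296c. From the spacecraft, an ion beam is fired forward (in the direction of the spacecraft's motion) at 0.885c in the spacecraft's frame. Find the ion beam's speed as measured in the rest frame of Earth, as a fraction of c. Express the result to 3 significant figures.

0.936c

In units of c, u = (u' + v)/(1 + u'v) with u' = 0.885 and v = 0.296.
Numerator: 0.885 + 0.296 = 1.181. Denominator: 1 + (0.885)(0.296) = 1.26196.
u = 1.181/1.26196 = 0.93585, so the speed is 0.936c.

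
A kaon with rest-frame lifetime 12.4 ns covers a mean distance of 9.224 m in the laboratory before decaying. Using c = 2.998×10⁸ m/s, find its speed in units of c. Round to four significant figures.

0.9275c

Lab distance = (lab lifetime)·v = γτ·βc, so βγ = d/(cτ) = 9.224/(2.998×10⁸ × 1.240×10^-8) = 2.4812.
With βγ = 2.4812: γ² = 1 + (βγ)² = 7.15635, and β = (βγ)/γ = 2.4812/2.67514 = 0.9275.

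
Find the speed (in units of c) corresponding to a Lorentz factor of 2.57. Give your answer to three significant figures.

0.921c

β = √(1 − 1/γ²) = √(1 − 1/6.6049) = √0.848597 = 0.921.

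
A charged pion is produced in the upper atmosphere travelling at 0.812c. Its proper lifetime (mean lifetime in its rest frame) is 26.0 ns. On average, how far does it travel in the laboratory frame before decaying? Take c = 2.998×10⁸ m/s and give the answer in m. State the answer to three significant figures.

10.8 m

Lorentz factor: γ = (1 − 0.659344)^(−1/2) = 1.7133.
Lab-frame lifetime: Δt = γτ = 1.7133 × 26.0 ns = 44.546 ns.
Distance: d = vΔt = 0.812 × 2.998×10⁸ m/s × 4.4546×10^-8 s = 10.8 m.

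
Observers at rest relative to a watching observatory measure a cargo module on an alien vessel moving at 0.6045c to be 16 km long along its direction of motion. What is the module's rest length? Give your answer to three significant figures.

Lorentz factor: γ = (1 − 0.36542025)^(−1/2) = 1.2553.
Proper length: L₀ = γ·L = 1.2553 × 16 = 20.1 km.

20.1 km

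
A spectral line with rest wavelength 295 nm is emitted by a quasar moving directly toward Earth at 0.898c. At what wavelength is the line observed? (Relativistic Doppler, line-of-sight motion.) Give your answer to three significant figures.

68.4 nm

Relativistic Doppler for wavelength: λ_obs = λ_src · √((1−β)/(1+β)).
With β = 0.898: factor = √(0.102/1.898) = 0.23182.
λ_obs = 295 × 0.23182 = 68.4 nm.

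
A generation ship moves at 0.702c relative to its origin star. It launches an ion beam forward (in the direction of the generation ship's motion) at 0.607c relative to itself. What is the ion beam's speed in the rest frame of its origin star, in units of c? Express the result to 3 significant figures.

In units of c, u = (u' + v)/(1 + u'v) with u' = 0.607 and v = 0.702.
Numerator: 0.607 + 0.702 = 1.309. Denominator: 1 + (0.607)(0.702) = 1.426114.
u = 1.309/1.426114 = 0.91788, so the speed is 0.918c.

0.918c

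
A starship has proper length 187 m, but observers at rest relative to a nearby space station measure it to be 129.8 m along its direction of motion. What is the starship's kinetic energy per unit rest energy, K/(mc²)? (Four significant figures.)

0.4407

Length contraction gives γ = L₀/L = 187/129.8 = 1.44068.
K/(mc²) = γ − 1 = 1.44068 − 1 = 0.4407.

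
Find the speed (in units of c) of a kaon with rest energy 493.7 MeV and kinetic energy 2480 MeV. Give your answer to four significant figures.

γ = 1 + K/(mc²) = 1 + 2480/493.7 = 6.0233.
β = √(1 − 1/γ²) = √(1 − 0.0275633) = √0.9724367 = 0.9861.

0.9861c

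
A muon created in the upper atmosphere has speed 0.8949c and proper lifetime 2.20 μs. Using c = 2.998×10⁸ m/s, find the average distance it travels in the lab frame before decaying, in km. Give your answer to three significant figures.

γ = 1/√(1 − β²) = 1/√(1 − 0.80084601) = 1/√0.19915399 = 1/0.446267 = 2.2408.
Lab-frame lifetime: Δt = γτ = 2.2408 × 2.20 μs = 4.9298 μs.
Distance: d = vΔt = 0.8949 × 2.998×10⁸ m/s × 4.9298×10^-6 s = 1320 m = 1.32 km.

1.32 km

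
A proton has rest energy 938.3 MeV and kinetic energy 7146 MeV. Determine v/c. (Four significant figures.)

0.9932

γ = 1 + K/(mc²) = 1 + 7146/938.3 = 8.6159.
β = √(1 − 1/γ²) = √(1 − 0.013471) = √0.986529 = 0.9932.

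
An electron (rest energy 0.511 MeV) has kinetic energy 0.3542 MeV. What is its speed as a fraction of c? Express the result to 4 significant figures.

γ = 1 + K/(mc²) = 1 + 0.3542/0.511 = 1.6932.
β = √(1 − 1/γ²) = √(1 − 0.348806) = √0.651194 = 0.8070.

0.8070c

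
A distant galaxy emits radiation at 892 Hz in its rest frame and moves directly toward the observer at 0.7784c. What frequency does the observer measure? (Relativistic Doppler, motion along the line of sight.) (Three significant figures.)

2530 Hz

Relativistic Doppler (source moving toward): f_obs = f_src · √((1+β)/(1−β)).
With β = 0.7784: factor = √(1.7784/0.2216) = 2.8329.
f_obs = 892 × 2.8329 = 2530 Hz.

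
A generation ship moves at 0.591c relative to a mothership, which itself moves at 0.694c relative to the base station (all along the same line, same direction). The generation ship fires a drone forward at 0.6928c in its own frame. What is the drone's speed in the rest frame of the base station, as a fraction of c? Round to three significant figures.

Compose velocities in two stages. Stage 1 (into S'): u₁ = (0.6928+0.591)/(1+0.6928×0.591) = 0.91086.
Stage 2 (into S): u = (0.91086+0.694)/(1+0.91086×0.694) = 0.98329, so the speed is 0.983c.

0.983c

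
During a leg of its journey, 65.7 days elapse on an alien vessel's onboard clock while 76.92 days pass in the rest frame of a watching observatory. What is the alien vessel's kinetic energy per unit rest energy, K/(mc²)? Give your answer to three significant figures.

From Δt = γΔτ: γ = 76.92/65.7 = 1.17078.
Since K = (γ−1)mc², K/(mc²) = 1.17078 − 1 = 0.171.

0.171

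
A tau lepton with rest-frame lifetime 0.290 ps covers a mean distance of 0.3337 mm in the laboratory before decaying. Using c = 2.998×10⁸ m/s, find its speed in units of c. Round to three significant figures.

Lab distance = (lab lifetime)·v = γτ·βc, so βγ = d/(cτ) = 3.337×10^-4/(2.998×10⁸ × 2.900×10^-13) = 3.8382.
With βγ = 3.8382: γ² = 1 + (βγ)² = 15.7318, and β = (βγ)/γ = 3.8382/3.96633 = 0.968.

0.968c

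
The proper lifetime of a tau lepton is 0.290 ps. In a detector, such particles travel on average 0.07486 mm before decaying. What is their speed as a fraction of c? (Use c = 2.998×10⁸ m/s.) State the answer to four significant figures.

Let x = d/(cτ) = 7.486×10^-5 m / (2.998×10⁸ m/s × 2.900×10^-13 s) = 0.86103. Since d = βγcτ, x = βγ = β/√(1−β²).
Solving: β² = x²/(1+x²) = 0.741373/1.741373 = 0.42574, so β = 0.6525.

0.6525c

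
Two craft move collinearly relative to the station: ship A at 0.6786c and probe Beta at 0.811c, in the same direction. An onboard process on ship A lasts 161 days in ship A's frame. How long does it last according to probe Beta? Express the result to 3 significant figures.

The velocity of ship A relative to probe Beta is (0.6786 − 0.811)c / (1 − 0.6786×0.811) = −0.29445c; relative speed 0.29445c.
γ for this relative speed: γ = 1/√(1 − 0.0867008) = 1.0464.
Ship A's interval is proper; time dilation gives Δt_B = γΔτ = 1.0464 × 161 days = 168 days.

168 days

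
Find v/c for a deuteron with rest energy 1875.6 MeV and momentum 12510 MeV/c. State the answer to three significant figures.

0.989

pc/(mc²) = 12510/1875.6 = 6.6699 = βγ = β/√(1−β²).
So β² = x²/(1 + x²) with x = 6.6699: x² = 44.4876, β² = 44.4876/45.4876 = 0.978016, β = 0.989.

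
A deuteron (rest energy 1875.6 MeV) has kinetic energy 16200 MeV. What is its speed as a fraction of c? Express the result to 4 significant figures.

0.9946c

γ = 1 + K/(mc²) = 1 + 16200/1875.6 = 9.6372.
β = √(1 − 1/γ²) = √(1 − 0.0107671) = √0.9892329 = 0.9946.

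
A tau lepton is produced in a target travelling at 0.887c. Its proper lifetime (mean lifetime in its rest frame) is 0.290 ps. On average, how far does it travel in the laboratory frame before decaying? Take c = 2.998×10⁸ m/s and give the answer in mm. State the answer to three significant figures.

0.167 mm

Lorentz factor: γ = (1 − 0.786769)^(−1/2) = 2.1656.
Lab-frame lifetime: Δt = γτ = 2.1656 × 0.290 ps = 0.62802 ps.
Distance: d = vΔt = 0.887 × 2.998×10⁸ m/s × 6.2802×10^-13 s = 1.67×10^-4 m = 0.167 mm.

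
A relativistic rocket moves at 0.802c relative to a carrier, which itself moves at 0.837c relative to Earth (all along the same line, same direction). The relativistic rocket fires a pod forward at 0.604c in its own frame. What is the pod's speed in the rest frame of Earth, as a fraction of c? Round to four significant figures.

Apply u = (u'+v)/(1+u'v) twice. Pod in the carrier frame: (0.604+0.802)/(1+0.604·0.802) = 1.406/1.484408 = 0.94718c.
That velocity, transformed to the rest frame of Earth: (0.94718+0.837)/(1+0.94718·0.837) = 1.78418/1.79278966 = 0.9952c.

0.9952c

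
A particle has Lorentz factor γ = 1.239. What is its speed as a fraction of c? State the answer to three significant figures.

β = √(1 − 1/γ²) = √(1 − 1/1.535121) = √0.348586 = 0.590.

0.590c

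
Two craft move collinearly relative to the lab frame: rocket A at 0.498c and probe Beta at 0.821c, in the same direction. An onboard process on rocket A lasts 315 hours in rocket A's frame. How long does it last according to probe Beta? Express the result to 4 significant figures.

The velocity of rocket A relative to probe Beta is (0.498 − 0.821)c / (1 − 0.498×0.821) = −0.5464c; relative speed 0.5464c.
γ for this relative speed: γ = 1/√(1 − 0.298553) = 1.194.
The clock on rocket A records proper time, so probe Beta measures Δt = γΔτ = 1.194 × 315 = 376.1 hours.

376.1 hours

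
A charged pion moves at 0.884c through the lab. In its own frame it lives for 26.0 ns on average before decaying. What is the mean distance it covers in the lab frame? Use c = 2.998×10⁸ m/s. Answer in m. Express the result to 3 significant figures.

γ = 1/√(1 − β²) = 1/√(1 − 0.781456) = 1/√0.218544 = 1/0.467487 = 2.1391.
Lab-frame lifetime: Δt = γτ = 2.1391 × 26.0 ns = 55.617 ns.
Distance: d = vΔt = 0.884 × 2.998×10⁸ m/s × 5.5617×10^-8 s = 14.7 m.

14.7 m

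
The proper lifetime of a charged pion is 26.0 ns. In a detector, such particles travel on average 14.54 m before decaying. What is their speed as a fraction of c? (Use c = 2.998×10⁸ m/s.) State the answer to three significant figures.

0.881c

d = βγcτ ⇒ βγ = d/(cτ) = 14.54 m / (7.7948 m) = 1.8653.
β = (βγ)/√(1+(βγ)²) = 1.8653/√4.47934 = 0.881.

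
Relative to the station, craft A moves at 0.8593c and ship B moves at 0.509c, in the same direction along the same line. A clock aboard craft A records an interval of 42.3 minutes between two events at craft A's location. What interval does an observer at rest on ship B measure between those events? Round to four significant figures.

54.06 minutes

The velocity of craft A relative to ship B is (0.8593 − 0.509)c / (1 − 0.8593×0.509) = 0.62263c; relative speed 0.62263c.
γ for this relative speed: γ = 1/√(1 − 0.387668) = 1.2779.
Craft A's interval is proper; time dilation gives Δt_B = γΔτ = 1.2779 × 42.3 minutes = 54.06 minutes.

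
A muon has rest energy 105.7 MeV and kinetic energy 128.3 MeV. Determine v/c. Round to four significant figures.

0.8922

K = (γ−1)mc², so γ = 1 + 128.3/105.7 = 2.2138.
Then v/c = √(1 − γ⁻²) = √(1 − 0.204044) = √0.795956 = 0.8922.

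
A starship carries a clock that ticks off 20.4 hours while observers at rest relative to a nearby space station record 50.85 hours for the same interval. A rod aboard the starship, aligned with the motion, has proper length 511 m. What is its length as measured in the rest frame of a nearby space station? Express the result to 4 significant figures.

205.0 m

The time-dilation ratio gives γ = 50.85/20.4 = 2.49265.
L = L₀/γ = 511/2.49265 = 205.0 m.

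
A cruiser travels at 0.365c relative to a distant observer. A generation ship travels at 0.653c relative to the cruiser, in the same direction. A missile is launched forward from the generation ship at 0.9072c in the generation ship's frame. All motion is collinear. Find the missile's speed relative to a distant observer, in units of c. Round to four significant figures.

First combine the missile and generation ship (S''→S'): u₁ = (0.9072 + 0.653)/(1 + 0.9072×0.653) = 1.5602/1.5924016 = 0.97978.
Then combine with the cruiser (S'→S): u = (0.97978 + 0.365)/(1 + 0.97978×0.365) = 1.34478/1.3576197 = 0.99054.

0.9905c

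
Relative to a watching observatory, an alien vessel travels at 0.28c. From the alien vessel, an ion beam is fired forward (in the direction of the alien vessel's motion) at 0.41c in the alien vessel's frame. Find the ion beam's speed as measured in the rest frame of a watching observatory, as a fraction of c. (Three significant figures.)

Relativistic velocity addition: u = (u' + v)/(1 + u'v/c²), with u' = 0.41c and v = 0.28c.
Numerator: 0.41 + 0.28 = 0.69. Denominator: 1 + (0.41)(0.28) = 1.1148.
u = 0.69/1.1148 = 0.61895, so the speed is 0.619c.

0.619c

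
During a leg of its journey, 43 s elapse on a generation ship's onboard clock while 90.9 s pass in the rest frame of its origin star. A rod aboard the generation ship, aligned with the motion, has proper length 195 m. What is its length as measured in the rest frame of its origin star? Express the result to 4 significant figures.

92.24 m

γ = Δt/Δτ = 90.9/43 = 2.11395.
L = L₀/γ = 195/2.11395 = 92.24 m.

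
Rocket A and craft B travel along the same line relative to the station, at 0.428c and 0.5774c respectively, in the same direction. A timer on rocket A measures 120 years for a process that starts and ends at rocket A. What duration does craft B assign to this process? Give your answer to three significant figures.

122 years

Transform rocket A's velocity into craft B's frame: (0.428 − 0.5774)/(1 − 0.428·0.5774) = −0.1494/0.7528728, so the relative speed is 0.19844c.
At |u| = 0.19844c, γ = (1 − 0.0393784)^(−1/2) = 1.0203.
Rocket A's interval is proper; time dilation gives Δt_B = γΔτ = 1.0203 × 120 years = 122 years.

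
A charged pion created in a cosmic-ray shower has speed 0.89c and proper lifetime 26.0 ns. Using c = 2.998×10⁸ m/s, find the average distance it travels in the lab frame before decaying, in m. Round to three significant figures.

β² = 0.7921, so γ = 1/√0.2079 = 2.1932.
Lab-frame lifetime: Δt = γτ = 2.1932 × 26.0 ns = 57.023 ns.
Distance: d = vΔt = 0.89 × 2.998×10⁸ m/s × 5.7023×10^-8 s = 15.2 m.

15.2 m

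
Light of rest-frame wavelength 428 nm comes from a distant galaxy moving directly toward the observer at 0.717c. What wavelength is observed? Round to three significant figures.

174 nm

Relativistic Doppler for wavelength: λ_obs = λ_src · √((1−β)/(1+β)).
With β = 0.717: factor = √(0.283/1.717) = 0.40598.
λ_obs = 428 × 0.40598 = 174 nm.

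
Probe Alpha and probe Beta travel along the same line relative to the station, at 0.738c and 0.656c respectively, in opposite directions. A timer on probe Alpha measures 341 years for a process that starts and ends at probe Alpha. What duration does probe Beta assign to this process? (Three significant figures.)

Transform probe Alpha's velocity into probe Beta's frame: (0.738 + 0.656)/(1 + 0.738·0.656) = 1.394/1.484128, so the relative speed is 0.93927c.
At |u| = 0.93927c, γ = (1 − 0.882228)^(−1/2) = 2.9139.
The clock on probe Alpha records proper time, so probe Beta measures Δt = γΔτ = 2.9139 × 341 = 994 years.

994 years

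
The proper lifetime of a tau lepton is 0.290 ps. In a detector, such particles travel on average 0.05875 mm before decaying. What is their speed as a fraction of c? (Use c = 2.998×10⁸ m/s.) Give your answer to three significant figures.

0.560c

Lab distance = (lab lifetime)·v = γτ·βc, so βγ = d/(cτ) = 5.875×10^-5/(2.998×10⁸ × 2.900×10^-13) = 0.67574.
With βγ = 0.67574: γ² = 1 + (βγ)² = 1.456625, and β = (βγ)/γ = 0.67574/1.20691 = 0.560.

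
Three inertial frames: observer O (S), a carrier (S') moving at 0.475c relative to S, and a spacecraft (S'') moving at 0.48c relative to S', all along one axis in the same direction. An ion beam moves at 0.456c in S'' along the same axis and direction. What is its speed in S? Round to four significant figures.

Compose velocities in two stages. Stage 1 (into S'): u₁ = (0.456+0.48)/(1+0.456×0.48) = 0.76792.
Stage 2 (into S): u = (0.76792+0.475)/(1+0.76792×0.475) = 0.91072, so the speed is 0.9107c.

0.9107c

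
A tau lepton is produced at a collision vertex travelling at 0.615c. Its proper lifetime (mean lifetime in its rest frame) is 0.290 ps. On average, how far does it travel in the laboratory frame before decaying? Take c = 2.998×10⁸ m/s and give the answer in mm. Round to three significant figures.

0.0678 mm

With β = 0.615, γ = 1/√(1 − 0.615²) = 1/√0.621775 = 1.2682.
Lab-frame lifetime: Δt = γτ = 1.2682 × 0.290 ps = 0.36778 ps.
Distance: d = vΔt = 0.615 × 2.998×10⁸ m/s × 3.6778×10^-13 s = 6.78×10^-5 m = 0.0678 mm.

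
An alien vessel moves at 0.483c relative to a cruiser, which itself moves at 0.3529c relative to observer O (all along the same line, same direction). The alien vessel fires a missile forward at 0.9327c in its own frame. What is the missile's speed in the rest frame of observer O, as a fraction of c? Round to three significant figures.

0.988c

Compose velocities in two stages. Stage 1 (into S'): u₁ = (0.9327+0.483)/(1+0.9327×0.483) = 0.97601.
Stage 2 (into S): u = (0.97601+0.3529)/(1+0.97601×0.3529) = 0.98845, so the speed is 0.988c.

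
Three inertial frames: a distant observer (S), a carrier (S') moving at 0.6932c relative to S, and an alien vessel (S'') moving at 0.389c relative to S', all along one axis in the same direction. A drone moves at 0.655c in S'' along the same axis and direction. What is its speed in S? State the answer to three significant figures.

Apply u = (u'+v)/(1+u'v) twice. Drone in the carrier frame: (0.655+0.389)/(1+0.655·0.389) = 1.044/1.254795 = 0.83201c.
That velocity, transformed to the rest frame of a distant observer: (0.83201+0.6932)/(1+0.83201·0.6932) = 1.52521/1.576749332 = 0.96731c.

0.967c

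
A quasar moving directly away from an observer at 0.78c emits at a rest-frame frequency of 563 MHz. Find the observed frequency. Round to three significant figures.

Relativistic Doppler (source moving away): f_obs = f_src · √((1−β)/(1+β)).
With β = 0.78: factor = √(0.22/1.78) = 0.35156.
f_obs = 563 × 0.35156 = 198 MHz.

198 MHz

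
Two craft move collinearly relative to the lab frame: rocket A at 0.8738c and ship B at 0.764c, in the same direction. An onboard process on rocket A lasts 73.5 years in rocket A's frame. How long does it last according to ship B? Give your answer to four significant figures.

Speed of rocket A in ship B's frame: u = (v_A − v_B)/(1 − v_A v_B/c²) = (0.8738 − 0.764)/(1 − 0.8738×0.764) = 0.1098/0.3324168 = 0.33031; |u| = 0.33031c.
At |u| = 0.33031c, γ = (1 − 0.109105)^(−1/2) = 1.0595.
The clock on rocket A records proper time, so ship B measures Δt = γΔτ = 1.0595 × 73.5 = 77.87 years.

77.87 years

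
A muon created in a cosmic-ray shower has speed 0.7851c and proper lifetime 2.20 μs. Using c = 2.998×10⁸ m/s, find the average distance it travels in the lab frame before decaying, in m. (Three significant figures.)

836 m

With β = 0.7851, γ = 1/√(1 − 0.7851²) = 1/√0.38361799 = 1.6145.
Lab-frame lifetime: Δt = γτ = 1.6145 × 2.20 μs = 3.5519 μs.
Distance: d = vΔt = 0.7851 × 2.998×10⁸ m/s × 3.5519×10^-6 s = 836 m.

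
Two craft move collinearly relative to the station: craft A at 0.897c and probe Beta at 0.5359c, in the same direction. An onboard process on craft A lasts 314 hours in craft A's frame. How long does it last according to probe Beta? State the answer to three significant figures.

437 hours

The velocity of craft A relative to probe Beta is (0.897 − 0.5359)c / (1 − 0.897×0.5359) = 0.69536c; relative speed 0.69536c.
At |u| = 0.69536c, γ = (1 − 0.483526)^(−1/2) = 1.3915.
Craft A's interval is proper; time dilation gives Δt_B = γΔτ = 1.3915 × 314 hours = 437 hours.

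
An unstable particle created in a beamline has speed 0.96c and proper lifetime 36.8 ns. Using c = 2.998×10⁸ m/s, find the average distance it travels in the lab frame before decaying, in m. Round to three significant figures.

With β = 0.96, γ = 1/√(1 − 0.96²) = 1/√0.0784 = 3.5714.
Lab-frame lifetime: Δt = γτ = 3.5714 × 36.8 ns = 131.43 ns.
Distance: d = vΔt = 0.96 × 2.998×10⁸ m/s × 1.3143×10^-7 s = 37.8 m.

37.8 m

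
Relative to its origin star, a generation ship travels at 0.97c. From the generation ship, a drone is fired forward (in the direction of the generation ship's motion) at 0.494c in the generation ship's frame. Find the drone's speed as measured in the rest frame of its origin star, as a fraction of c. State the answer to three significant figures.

Relativistic velocity addition: u = (u' + v)/(1 + u'v/c²), with u' = 0.494c and v = 0.97c.
Numerator: 0.494 + 0.97 = 1.464. Denominator: 1 + (0.494)(0.97) = 1.47918.
u = 1.464/1.47918 = 0.98974, so the speed is 0.990c.

0.990c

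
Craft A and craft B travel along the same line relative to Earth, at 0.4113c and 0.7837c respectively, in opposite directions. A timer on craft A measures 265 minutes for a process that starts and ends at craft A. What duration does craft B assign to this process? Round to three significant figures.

619 minutes

The velocity of craft A relative to craft B is (0.4113 + 0.7837)c / (1 + 0.4113×0.7837) = 0.9037c; relative speed 0.9037c.
At |u| = 0.9037c, γ = (1 − 0.816674)^(−1/2) = 2.3355.
The clock on craft A records proper time, so craft B measures Δt = γΔτ = 2.3355 × 265 = 619 minutes.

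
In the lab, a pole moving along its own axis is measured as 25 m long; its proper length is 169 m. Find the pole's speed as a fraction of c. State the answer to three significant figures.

Length contraction gives γ = L₀/L = 169/25 = 6.76.
β = √(1 − 1/γ²) = √0.978117 = 0.989.

0.989c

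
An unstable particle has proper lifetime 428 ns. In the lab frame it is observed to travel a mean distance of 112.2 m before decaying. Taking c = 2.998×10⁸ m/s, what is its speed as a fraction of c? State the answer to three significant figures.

Let x = d/(cτ) = 112.2 m / (2.998×10⁸ m/s × 4.280×10^-7 s) = 0.87441. Since d = βγcτ, x = βγ = β/√(1−β²).
Solving: β² = x²/(1+x²) = 0.764593/1.764593 = 0.433297, so β = 0.658.

0.658c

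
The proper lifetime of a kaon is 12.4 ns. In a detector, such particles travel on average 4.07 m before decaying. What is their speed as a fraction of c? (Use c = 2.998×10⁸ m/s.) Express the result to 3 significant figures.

Let x = d/(cτ) = 4.070 m / (2.998×10⁸ m/s × 1.240×10^-8 s) = 1.0948. Since d = βγcτ, x = βγ = β/√(1−β²).
Solving: β² = x²/(1+x²) = 1.19859/2.19859 = 0.545163, so β = 0.738.

0.738c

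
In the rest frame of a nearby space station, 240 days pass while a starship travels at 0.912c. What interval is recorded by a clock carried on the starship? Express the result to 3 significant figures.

98.4 days

Lorentz factor: γ = (1 − 0.831744)^(−1/2) = 2.4379.
The starship's clock runs slow as seen from a nearby space station, so Δτ = Δt/γ = 240/2.4379 = 98.4 days.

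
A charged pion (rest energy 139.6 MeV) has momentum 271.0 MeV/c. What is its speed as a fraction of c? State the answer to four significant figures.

0.8890c

βγ = pc/(mc²) = 271.0/139.6 = 1.9413.
Since γ² = 1 + (βγ)² = 4.76865, γ = √4.76865 = 2.18372, and β = (βγ)/γ = 1.9413/2.18372 = 0.8890.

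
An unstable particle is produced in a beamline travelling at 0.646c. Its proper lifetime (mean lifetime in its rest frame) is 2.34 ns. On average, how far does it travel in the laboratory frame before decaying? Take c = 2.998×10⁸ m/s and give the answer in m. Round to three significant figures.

With β = 0.646, γ = 1/√(1 − 0.646²) = 1/√0.582684 = 1.31.
Lab-frame lifetime: Δt = γτ = 1.31 × 2.34 ns = 3.0654 ns.
Distance: d = vΔt = 0.646 × 2.998×10⁸ m/s × 3.0654×10^-9 s = 0.594 m.

0.594 m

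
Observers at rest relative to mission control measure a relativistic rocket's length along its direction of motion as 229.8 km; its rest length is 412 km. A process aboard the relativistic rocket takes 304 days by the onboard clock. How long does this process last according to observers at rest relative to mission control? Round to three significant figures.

From L = L₀/γ: γ = 412/229.8 = 1.79286.
The same γ dilates the second interval: 1.79286 × 304 days = 545 days.

545 days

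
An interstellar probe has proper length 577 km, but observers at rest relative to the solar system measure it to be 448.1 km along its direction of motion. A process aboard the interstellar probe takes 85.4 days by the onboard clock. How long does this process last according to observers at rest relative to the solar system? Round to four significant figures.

From L = L₀/γ: γ = 577/448.1 = 1.28766.
Δt = γΔτ = 1.28766 × 85.4 = 110.0 days.

110.0 days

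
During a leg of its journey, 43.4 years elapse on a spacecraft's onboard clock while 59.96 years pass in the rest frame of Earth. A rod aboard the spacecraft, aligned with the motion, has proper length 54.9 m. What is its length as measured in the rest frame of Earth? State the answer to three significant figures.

The time-dilation ratio gives γ = 59.96/43.4 = 1.38157.
The rod contracts by the same γ: 54.9 m / 1.38157 = 39.7 m.

39.7 m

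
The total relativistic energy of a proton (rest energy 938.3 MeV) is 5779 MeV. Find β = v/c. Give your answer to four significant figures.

0.9867

γ = E/(mc²) = 5779/938.3 = 6.159.
β = √(1 − 1/γ²) = √(1 − 0.0263621) = √0.9736379 = 0.9867.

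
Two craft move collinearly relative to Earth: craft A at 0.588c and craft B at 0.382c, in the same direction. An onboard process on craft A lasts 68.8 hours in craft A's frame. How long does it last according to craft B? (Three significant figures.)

Speed of craft A in craft B's frame: u = (v_A − v_B)/(1 − v_A v_B/c²) = (0.588 − 0.382)/(1 − 0.588×0.382) = 0.206/0.775384 = 0.26567; |u| = 0.26567c.
γ for this relative speed: γ = 1/√(1 − 0.0705805) = 1.0373.
The clock on craft A records proper time, so craft B measures Δt = γΔτ = 1.0373 × 68.8 = 71.4 hours.

71.4 hours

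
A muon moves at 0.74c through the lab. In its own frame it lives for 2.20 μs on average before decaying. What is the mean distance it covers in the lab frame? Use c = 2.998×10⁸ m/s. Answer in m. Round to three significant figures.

Lorentz factor: γ = (1 − 0.5476)^(−1/2) = 1.4868.
Lab-frame lifetime: Δt = γτ = 1.4868 × 2.20 μs = 3.271 μs.
Distance: d = vΔt = 0.74 × 2.998×10⁸ m/s × 3.2710×10^-6 s = 726 m.

726 m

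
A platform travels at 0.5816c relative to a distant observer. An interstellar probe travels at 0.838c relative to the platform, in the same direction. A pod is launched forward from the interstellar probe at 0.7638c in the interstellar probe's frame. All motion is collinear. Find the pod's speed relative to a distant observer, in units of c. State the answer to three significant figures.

Apply u = (u'+v)/(1+u'v) twice. Pod in the platform frame: (0.7638+0.838)/(1+0.7638·0.838) = 1.6018/1.6400644 = 0.97667c.
That velocity, transformed to the rest frame of a distant observer: (0.97667+0.5816)/(1+0.97667·0.5816) = 1.55827/1.568031272 = 0.99377c.

0.994c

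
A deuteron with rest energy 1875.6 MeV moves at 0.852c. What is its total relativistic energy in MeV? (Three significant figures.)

3580 MeV

γ = 1/√(1 − β²) = 1/√(1 − 0.725904) = 1/√0.274096 = 1/0.523542 = 1.9101.
Total energy: E = γmc² = 1.9101 × 1875.6 MeV = 3580 MeV.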